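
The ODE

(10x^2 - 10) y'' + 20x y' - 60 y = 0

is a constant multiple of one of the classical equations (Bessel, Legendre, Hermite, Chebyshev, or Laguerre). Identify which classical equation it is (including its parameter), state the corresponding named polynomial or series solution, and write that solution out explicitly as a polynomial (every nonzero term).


All three coefficients share the factor -10; dividing through by -10 gives  (1 - x^2) y'' - 2x y' + 6 y = 0.
This matches the Legendre equation (1 - x^2) y'' - 2x y' + n(n+1) y = 0 (note the -2x y' term) with n(n+1) = 6, so n = 2; the polynomial solution is P_2(x).
With y = sum_k a_k x^k, matching x^k gives (k+2)(k+1) a_{k+2} = [k(k+1) - n(n+1)] a_k = (k - 2)(k + 3) a_k. The right side vanishes at k = 2, so the series with the parity of 2 terminates at degree 2.
Standard normalization (P_n(1) = 1): leading coefficient (2n)!/(2^n (n!)^2) = 24/(4*4) = 3/2, so a_2 = 3/2. Work downward with a_k = (k+1)(k+2) a_{k+2} / ((k - 2)(k + 3)):
  a_0 = (1)(2)(3/2) / ((0 - 2)(0 + 3)) = 3/(-6) = -1/2
Hence P_2(x) = 3 x^2/2 - 1/2.

P_2(x); series = 3 x^2/2 - 1/2


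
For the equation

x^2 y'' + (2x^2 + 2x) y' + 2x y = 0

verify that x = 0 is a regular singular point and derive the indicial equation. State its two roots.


Divide by x^2 to reach normal form y'' + P_1(x) y' + P_2(x) y = 0 with P_1(x) = 2 + 2/x and P_2(x) = 2/x.
x = 0 is a singular point because the y'-coefficient 2 + 2/x has a pole at x = 0 and the y-coefficient 2/x has a pole at x = 0.
It is a regular singular point because x P_1(x) = p(x) = 2x + 2 and x^2 P_2(x) = q(x) = 2x are polynomials, hence analytic at x = 0.
p(0) = 2,  q(0) = 0.
Indicial equation: r(r-1) + p(0) r + q(0) = 0, i.e. r^2 + (p(0) - 1) r + q(0) = 0, i.e. r^2 + 1 r = 0.
Discriminant: (1)^2 - 4(0) = 1, so r = (-1 ± 1)/2.
Solving: r_1 = 0, r_2 = -1.

indicial: r^2 + 1 r = 0; roots r_1 = 0, r_2 = -1


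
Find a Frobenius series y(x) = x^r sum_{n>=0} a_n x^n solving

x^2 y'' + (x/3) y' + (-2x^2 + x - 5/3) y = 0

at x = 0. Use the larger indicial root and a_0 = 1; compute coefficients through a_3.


Write in Frobenius form y'' + (p(x)/x) y' + (q(x)/x^2) y = 0:
  p(x) = 1/3,  q(x) = -2x^2 + x - 5/3.
Indicial equation: r(r-1) + (1/3) r + (-5/3) = 0 -> roots r_1 = 5/3, r_2 = -1.
Take r = r_1 = 5/3. Let y(x) = x^r sum_{n>=0} a_n x^n with a_0 = 1.
Substitute y = x^r sum a_n x^n and match x^{r+n}. The recurrence is
  D(n) a_n + 1 a_{n-1} - 2 a_{n-2} = 0,  where D(n) = (r+n)(r+n-1) + (1/3)(r+n) + (-5/3).
  a_n = [-1 a_{n-1} + 2 a_{n-2}] / D(n).
Since the indicial polynomial factors as (r - r_1)(r - r_2), D(n) = (r_1 + n - r_1)(r_1 + n - r_2) = n(n + 8/3).
Evaluating step by step (a_0 = 1):
  n = 1: D(1) = 1(1 + 8/3) = 11/3; numerator = -1(1) = -1; a_1 = (-1)/(11/3) = -3/11
  n = 2: D(2) = 2(2 + 8/3) = 28/3; numerator = -1(-3/11) + 2(1) = 25/11; a_2 = (25/11)/(28/3) = 75/308
  n = 3: D(3) = 3(3 + 8/3) = 17; numerator = -1(75/308) + 2(-3/11) = -243/308; a_3 = (-243/308)/(17) = -243/5236

r = 5/3; a_0 = 1; a_1 = -3/11; a_2 = 75/308; a_3 = -243/5236


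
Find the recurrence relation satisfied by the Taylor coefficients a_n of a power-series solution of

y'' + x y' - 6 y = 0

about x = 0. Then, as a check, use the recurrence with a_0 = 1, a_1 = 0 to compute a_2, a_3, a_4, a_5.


Substitute y = sum_n a_n x^n.
y''(x) has coefficient (n+2)(n+1) a_{n+2} at x^n;
x y'(x) has coefficient n a_n at x^n (shift);
-6 y(x) has coefficient -6 a_n at x^n.
Matching x^n: (n+2)(n+1) a_{n+2} + (n - 6) a_n = 0.
Thus a_{n+2} = (-n + 6) / ((n+1)(n+2)) * a_n.

Check with a_0 = 1, a_1 = 0 (apply the recurrence for n = 0, 1, 2, 3): a_0 = 1, a_1 = 0, a_2 = 3, a_3 = 0, a_4 = 1, a_5 = 0.

a_(n+2) = (-n + 6) / ((n+1)(n+2)) * a_n; check: a_0 = 1, a_1 = 0, a_2 = 3, a_3 = 0, a_4 = 1, a_5 = 0


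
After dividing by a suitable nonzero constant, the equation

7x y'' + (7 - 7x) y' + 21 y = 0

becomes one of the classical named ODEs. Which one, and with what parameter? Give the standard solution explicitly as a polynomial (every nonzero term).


All three coefficients share the factor 7; dividing through by 7 gives  x y'' + (1 - x) y' + 3 y = 0.
This matches the Laguerre equation x y'' + (1 - x) y' + n y = 0 with n = 3; the polynomial solution is L_3(x).
With y = sum_k a_k x^k, matching x^k gives (k+1)k a_{k+1} + (k+1) a_{k+1} - k a_k + n a_k = 0, i.e. (k+1)^2 a_{k+1} = (k - n) a_k = (k - 3) a_k. The right side vanishes at k = 3, so the series terminates at degree 3.
Standard normalization L_n(0) = 1 gives a_0 = 1. Work upward with a_{k+1} = (k - 3) a_k / (k+1)^2:
  a_1 = (0 - 3)(1) / 1^2 = -3/1 = -3
  a_2 = (1 - 3)(-3) / 2^2 = 6/4 = 3/2
  a_3 = (2 - 3)(3/2) / 3^2 = (-3/2)/9 = -1/6
Hence L_3(x) = -x^3/6 + 3 x^2/2 - 3 x + 1.

L_3(x); series = -x^3/6 + 3 x^2/2 - 3 x + 1


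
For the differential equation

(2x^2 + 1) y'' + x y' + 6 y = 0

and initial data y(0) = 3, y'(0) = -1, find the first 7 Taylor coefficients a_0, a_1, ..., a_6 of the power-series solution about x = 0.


Ansatz: y(x) = sum_{n>=0} a_n x^n, so y'(x) = sum_{n>=1} n a_n x^(n-1) and y''(x) = sum_{n>=2} n(n-1) a_n x^(n-2).
Substitute into P(x) y'' + Q(x) y' + R(x) y = 0 with P(x) = 2x^2 + 1, Q(x) = x, R(x) = 6, and match powers of x.
Initial conditions: a_0 = 3, a_1 = -1.
Setting the coefficient of each power of x to zero and solving order by order (substituting the coefficients already found):
  x^0: 2 a_2 + 6 a_0 = 0  ->  2 a_2 = -6 a_0 = -18  ->  a_2 = -9
  x^1: 6 a_3 + 7 a_1 = 0  ->  6 a_3 = -7 a_1 = 7  ->  a_3 = 7/6
  x^2: 12 a_4 + 12 a_2 = 0  ->  12 a_4 = -12 a_2 = 108  ->  a_4 = 9
  x^3: 20 a_5 + 21 a_3 = 0  ->  20 a_5 = -21 a_3 = -49/2  ->  a_5 = -49/40
  x^4: 30 a_6 + 34 a_4 = 0  ->  30 a_6 = -34 a_4 = -306  ->  a_6 = -51/5
Truncated series: y(x) = 3 - x - 9 x^2 + (7/6) x^3 + 9 x^4 - (49/40) x^5 - (51/5) x^6 + O(x^7).

a_0 = 3; a_1 = -1; a_2 = -9; a_3 = 7/6; a_4 = 9; a_5 = -49/40; a_6 = -51/5


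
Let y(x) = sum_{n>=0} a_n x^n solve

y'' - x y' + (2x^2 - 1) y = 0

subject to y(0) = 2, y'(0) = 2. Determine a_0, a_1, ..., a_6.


Ansatz: y(x) = sum_{n>=0} a_n x^n, so y'(x) = sum_{n>=1} n a_n x^(n-1) and y''(x) = sum_{n>=2} n(n-1) a_n x^(n-2).
Substitute into P(x) y'' + Q(x) y' + R(x) y = 0 with P(x) = 1, Q(x) = -x, R(x) = 2x^2 - 1, and match powers of x.
Initial conditions: a_0 = 2, a_1 = 2.
Setting the coefficient of each power of x to zero and solving order by order (substituting the coefficients already found):
  x^0: 2 a_2 - a_0 = 0  ->  2 a_2 = a_0 = 2  ->  a_2 = 1
  x^1: 6 a_3 - 2 a_1 = 0  ->  6 a_3 = 2 a_1 = 4  ->  a_3 = 2/3
  x^2: 12 a_4 - 3 a_2 + 2 a_0 = 0  ->  12 a_4 = 3 a_2 - 2 a_0 = -1  ->  a_4 = -1/12
  x^3: 20 a_5 - 4 a_3 + 2 a_1 = 0  ->  20 a_5 = 4 a_3 - 2 a_1 = -4/3  ->  a_5 = -1/15
  x^4: 30 a_6 - 5 a_4 + 2 a_2 = 0  ->  30 a_6 = 5 a_4 - 2 a_2 = -29/12  ->  a_6 = -29/360
Truncated series: y(x) = 2 + 2 x + x^2 + (2/3) x^3 - (1/12) x^4 - (1/15) x^5 - (29/360) x^6 + O(x^7).

a_0 = 2; a_1 = 2; a_2 = 1; a_3 = 2/3; a_4 = -1/12; a_5 = -1/15; a_6 = -29/360


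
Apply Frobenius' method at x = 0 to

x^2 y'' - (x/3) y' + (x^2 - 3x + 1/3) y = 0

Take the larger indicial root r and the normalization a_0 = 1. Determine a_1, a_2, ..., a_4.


Write in Frobenius form y'' + (p(x)/x) y' + (q(x)/x^2) y = 0:
  p(x) = -1/3,  q(x) = x^2 - 3x + 1/3.
Indicial equation: r(r-1) + (-1/3) r + (1/3) = 0 -> roots r_1 = 1, r_2 = 1/3.
Take r = r_1 = 1. Let y(x) = x^r sum_{n>=0} a_n x^n with a_0 = 1.
Substitute y = x^r sum a_n x^n and match x^{r+n}. The recurrence is
  D(n) a_n - 3 a_{n-1} + 1 a_{n-2} = 0,  where D(n) = (r+n)(r+n-1) + (-1/3)(r+n) + (1/3).
  a_n = [3 a_{n-1} - 1 a_{n-2}] / D(n).
Since the indicial polynomial factors as (r - r_1)(r - r_2), D(n) = (r_1 + n - r_1)(r_1 + n - r_2) = n(n + 2/3).
Evaluating step by step (a_0 = 1):
  n = 1: D(1) = 1(1 + 2/3) = 5/3; numerator = 3(1) = 3; a_1 = (3)/(5/3) = 9/5
  n = 2: D(2) = 2(2 + 2/3) = 16/3; numerator = 3(9/5) - 1(1) = 22/5; a_2 = (22/5)/(16/3) = 33/40
  n = 3: D(3) = 3(3 + 2/3) = 11; numerator = 3(33/40) - 1(9/5) = 27/40; a_3 = (27/40)/(11) = 27/440
  n = 4: D(4) = 4(4 + 2/3) = 56/3; numerator = 3(27/440) - 1(33/40) = -141/220; a_4 = (-141/220)/(56/3) = -423/12320

r = 1; a_0 = 1; a_1 = 9/5; a_2 = 33/40; a_3 = 27/440; a_4 = -423/12320


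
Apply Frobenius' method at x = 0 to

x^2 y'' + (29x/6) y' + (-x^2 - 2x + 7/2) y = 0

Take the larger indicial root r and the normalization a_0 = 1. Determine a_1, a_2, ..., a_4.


Write in Frobenius form y'' + (p(x)/x) y' + (q(x)/x^2) y = 0:
  p(x) = 29/6,  q(x) = -x^2 - 2x + 7/2.
Indicial equation: r(r-1) + (29/6) r + (7/2) = 0 -> roots r_1 = -3/2, r_2 = -7/3.
Take r = r_1 = -3/2. Let y(x) = x^r sum_{n>=0} a_n x^n with a_0 = 1.
Substitute y = x^r sum a_n x^n and match x^{r+n}. The recurrence is
  D(n) a_n - 2 a_{n-1} - 1 a_{n-2} = 0,  where D(n) = (r+n)(r+n-1) + (29/6)(r+n) + (7/2).
  a_n = [2 a_{n-1} + 1 a_{n-2}] / D(n).
Since the indicial polynomial factors as (r - r_1)(r - r_2), D(n) = (r_1 + n - r_1)(r_1 + n - r_2) = n(n + 5/6).
Evaluating step by step (a_0 = 1):
  n = 1: D(1) = 1(1 + 5/6) = 11/6; numerator = 2(1) = 2; a_1 = (2)/(11/6) = 12/11
  n = 2: D(2) = 2(2 + 5/6) = 17/3; numerator = 2(12/11) + 1(1) = 35/11; a_2 = (35/11)/(17/3) = 105/187
  n = 3: D(3) = 3(3 + 5/6) = 23/2; numerator = 2(105/187) + 1(12/11) = 414/187; a_3 = (414/187)/(23/2) = 36/187
  n = 4: D(4) = 4(4 + 5/6) = 58/3; numerator = 2(36/187) + 1(105/187) = 177/187; a_4 = (177/187)/(58/3) = 531/10846

r = -3/2; a_0 = 1; a_1 = 12/11; a_2 = 105/187; a_3 = 36/187; a_4 = 531/10846


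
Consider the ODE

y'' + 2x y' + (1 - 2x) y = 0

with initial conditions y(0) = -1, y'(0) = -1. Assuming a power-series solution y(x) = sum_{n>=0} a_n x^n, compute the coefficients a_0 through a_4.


Ansatz: y(x) = sum_{n>=0} a_n x^n, so y'(x) = sum_{n>=1} n a_n x^(n-1) and y''(x) = sum_{n>=2} n(n-1) a_n x^(n-2).
Substitute into P(x) y'' + Q(x) y' + R(x) y = 0 with P(x) = 1, Q(x) = 2x, R(x) = 1 - 2x, and match powers of x.
Initial conditions: a_0 = -1, a_1 = -1.
Setting the coefficient of each power of x to zero and solving order by order (substituting the coefficients already found):
  x^0: 2 a_2 + a_0 = 0  ->  2 a_2 = -a_0 = 1  ->  a_2 = 1/2
  x^1: 6 a_3 + 3 a_1 - 2 a_0 = 0  ->  6 a_3 = -3 a_1 + 2 a_0 = 1  ->  a_3 = 1/6
  x^2: 12 a_4 + 5 a_2 - 2 a_1 = 0  ->  12 a_4 = -5 a_2 + 2 a_1 = -9/2  ->  a_4 = -3/8
Truncated series: y(x) = -1 - x + (1/2) x^2 + (1/6) x^3 - (3/8) x^4 + O(x^5).

a_0 = -1; a_1 = -1; a_2 = 1/2; a_3 = 1/6; a_4 = -3/8


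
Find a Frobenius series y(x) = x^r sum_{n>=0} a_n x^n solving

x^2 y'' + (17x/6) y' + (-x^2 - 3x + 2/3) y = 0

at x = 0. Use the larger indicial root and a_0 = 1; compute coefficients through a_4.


Write in Frobenius form y'' + (p(x)/x) y' + (q(x)/x^2) y = 0:
  p(x) = 17/6,  q(x) = -x^2 - 3x + 2/3.
Indicial equation: r(r-1) + (17/6) r + (2/3) = 0 -> roots r_1 = -1/2, r_2 = -4/3.
Take r = r_1 = -1/2. Let y(x) = x^r sum_{n>=0} a_n x^n with a_0 = 1.
Substitute y = x^r sum a_n x^n and match x^{r+n}. The recurrence is
  D(n) a_n - 3 a_{n-1} - 1 a_{n-2} = 0,  where D(n) = (r+n)(r+n-1) + (17/6)(r+n) + (2/3).
  a_n = [3 a_{n-1} + 1 a_{n-2}] / D(n).
Since the indicial polynomial factors as (r - r_1)(r - r_2), D(n) = (r_1 + n - r_1)(r_1 + n - r_2) = n(n + 5/6).
Evaluating step by step (a_0 = 1):
  n = 1: D(1) = 1(1 + 5/6) = 11/6; numerator = 3(1) = 3; a_1 = (3)/(11/6) = 18/11
  n = 2: D(2) = 2(2 + 5/6) = 17/3; numerator = 3(18/11) + 1(1) = 65/11; a_2 = (65/11)/(17/3) = 195/187
  n = 3: D(3) = 3(3 + 5/6) = 23/2; numerator = 3(195/187) + 1(18/11) = 81/17; a_3 = (81/17)/(23/2) = 162/391
  n = 4: D(4) = 4(4 + 5/6) = 58/3; numerator = 3(162/391) + 1(195/187) = 9831/4301; a_4 = (9831/4301)/(58/3) = 1017/8602

r = -1/2; a_0 = 1; a_1 = 18/11; a_2 = 195/187; a_3 = 162/391; a_4 = 1017/8602


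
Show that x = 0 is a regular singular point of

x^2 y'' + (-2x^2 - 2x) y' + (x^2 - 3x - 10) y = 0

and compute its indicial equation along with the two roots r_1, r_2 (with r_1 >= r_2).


Divide by x^2 to reach normal form y'' + P_1(x) y' + P_2(x) y = 0 with P_1(x) = -2 - 2/x and P_2(x) = 1 - 3/x - 10/x^2.
x = 0 is a singular point because the y'-coefficient -2 - 2/x has a pole at x = 0 and the y-coefficient 1 - 3/x - 10/x^2 has a pole at x = 0.
It is a regular singular point because x P_1(x) = p(x) = -2x - 2 and x^2 P_2(x) = q(x) = x^2 - 3x - 10 are polynomials, hence analytic at x = 0.
p(0) = -2,  q(0) = -10.
Indicial equation: r(r-1) + p(0) r + q(0) = 0, i.e. r^2 + (p(0) - 1) r + q(0) = 0, i.e. r^2 - 3 r - 10 = 0.
Discriminant: (-3)^2 - 4(-10) = 49, so r = (3 ± 7)/2.
Solving: r_1 = 5, r_2 = -2.

indicial: r^2 - 3 r - 10 = 0; roots r_1 = 5, r_2 = -2


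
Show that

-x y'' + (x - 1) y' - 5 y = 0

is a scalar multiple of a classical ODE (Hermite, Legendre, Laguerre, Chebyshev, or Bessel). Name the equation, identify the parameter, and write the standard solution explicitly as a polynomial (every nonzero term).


All three coefficients share the factor -1; dividing through by -1 gives  x y'' + (1 - x) y' + 5 y = 0.
This matches the Laguerre equation x y'' + (1 - x) y' + n y = 0 with n = 5; the polynomial solution is L_5(x).
With y = sum_k a_k x^k, matching x^k gives (k+1)k a_{k+1} + (k+1) a_{k+1} - k a_k + n a_k = 0, i.e. (k+1)^2 a_{k+1} = (k - n) a_k = (k - 5) a_k. The right side vanishes at k = 5, so the series terminates at degree 5.
Standard normalization L_n(0) = 1 gives a_0 = 1. Work upward with a_{k+1} = (k - 5) a_k / (k+1)^2:
  a_1 = (0 - 5)(1) / 1^2 = -5/1 = -5
  a_2 = (1 - 5)(-5) / 2^2 = 20/4 = 5
  a_3 = (2 - 5)(5) / 3^2 = -15/9 = -5/3
  a_4 = (3 - 5)(-5/3) / 4^2 = (10/3)/16 = 5/24
  a_5 = (4 - 5)(5/24) / 5^2 = (-5/24)/25 = -1/120
Hence L_5(x) = -x^5/120 + 5 x^4/24 - 5 x^3/3 + 5 x^2 - 5 x + 1.

L_5(x); series = -x^5/120 + 5 x^4/24 - 5 x^3/3 + 5 x^2 - 5 x + 1


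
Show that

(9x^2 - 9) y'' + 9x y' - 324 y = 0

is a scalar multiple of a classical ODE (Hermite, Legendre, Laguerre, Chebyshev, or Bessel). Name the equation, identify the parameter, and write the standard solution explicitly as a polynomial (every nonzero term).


All three coefficients share the factor -9; dividing through by -9 gives  (1 - x^2) y'' - x y' + 36 y = 0.
This matches the Chebyshev equation (1 - x^2) y'' - x y' + n^2 y = 0 (note the -x y' term, not -2x y') with n^2 = 36, so n = 6; the polynomial solution is T_6(x).
With y = sum_k a_k x^k, matching x^k gives (k+2)(k+1) a_{k+2} = (k^2 - n^2) a_k = (k - 6)(k + 6) a_k. The right side vanishes at k = 6, so the series with the parity of 6 terminates at degree 6.
Standard normalization: leading coefficient of T_n is 2^(n-1), so a_6 = 2^5 = 32. Work downward with a_k = (k+1)(k+2) a_{k+2} / ((k - 6)(k + 6)):
  a_4 = (5)(6)(32) / ((4 - 6)(4 + 6)) = 960/(-20) = -48
  a_2 = (3)(4)(-48) / ((2 - 6)(2 + 6)) = -576/(-32) = 18
  a_0 = (1)(2)(18) / ((0 - 6)(0 + 6)) = 36/(-36) = -1
Hence T_6(x) = 32 x^6 - 48 x^4 + 18 x^2 - 1.

T_6(x); series = 32 x^6 - 48 x^4 + 18 x^2 - 1


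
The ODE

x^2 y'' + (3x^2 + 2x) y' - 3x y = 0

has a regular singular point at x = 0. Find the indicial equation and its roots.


Divide by x^2 to reach normal form y'' + P_1(x) y' + P_2(x) y = 0 with P_1(x) = 3 + 2/x and P_2(x) = -3/x.
x = 0 is a singular point because the y'-coefficient 3 + 2/x has a pole at x = 0 and the y-coefficient -3/x has a pole at x = 0.
It is a regular singular point because x P_1(x) = p(x) = 3x + 2 and x^2 P_2(x) = q(x) = -3x are polynomials, hence analytic at x = 0.
p(0) = 2,  q(0) = 0.
Indicial equation: r(r-1) + p(0) r + q(0) = 0, i.e. r^2 + (p(0) - 1) r + q(0) = 0, i.e. r^2 + 1 r = 0.
Discriminant: (1)^2 - 4(0) = 1, so r = (-1 ± 1)/2.
Solving: r_1 = 0, r_2 = -1.

indicial: r^2 + 1 r = 0; roots r_1 = 0, r_2 = -1


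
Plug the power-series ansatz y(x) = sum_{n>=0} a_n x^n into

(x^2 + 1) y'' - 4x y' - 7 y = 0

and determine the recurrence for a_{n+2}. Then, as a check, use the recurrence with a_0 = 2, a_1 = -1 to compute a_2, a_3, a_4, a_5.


Substitute y = sum_n a_n x^n.
(1 + 1 x^2) y'' contributes (n+2)(n+1) a_{n+2} + n(n-1) a_n at x^n.
-4 x y'(x) contributes -4 n a_n at x^n.
-7 y(x) contributes -7 a_n at x^n.
Matching x^n: (n+2)(n+1) a_{n+2} + (n(n-1) - 4 n - 7) a_n = 0.
Thus a_{n+2} = (-n(n-1) + 4 n + 7) / ((n+1)(n+2)) * a_n.

Check with a_0 = 2, a_1 = -1 (apply the recurrence for n = 0, 1, 2, 3): a_0 = 2, a_1 = -1, a_2 = 7, a_3 = -11/6, a_4 = 91/12, a_5 = -143/120.

a_(n+2) = (-n(n-1) + 4 n + 7) / ((n+1)(n+2)) * a_n; check: a_0 = 2, a_1 = -1, a_2 = 7, a_3 = -11/6, a_4 = 91/12, a_5 = -143/120


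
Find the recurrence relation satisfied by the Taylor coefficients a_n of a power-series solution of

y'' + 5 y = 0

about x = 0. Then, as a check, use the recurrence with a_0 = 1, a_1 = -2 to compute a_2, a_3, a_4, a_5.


Substitute y = sum_n a_n x^n into y'' + (const) y = 0.
y''(x) = sum_{n>=0} (n+2)(n+1) a_{n+2} x^n.
The ODE becomes sum_n [(n+2)(n+1) a_{n+2} + 5 a_n] x^n = 0.
Setting each coefficient to zero gives the recurrence:
  (n+2)(n+1) a_{n+2} + 5 a_n = 0,
  a_{n+2} = -5 / ((n+1)(n+2)) a_n.

Check with a_0 = 1, a_1 = -2 (apply the recurrence for n = 0, 1, 2, 3): a_0 = 1, a_1 = -2, a_2 = -5/2, a_3 = 5/3, a_4 = 25/24, a_5 = -5/12.

a_{n+2} = -5/((n+1)(n+2)) * a_n; check: a_0 = 1, a_1 = -2, a_2 = -5/2, a_3 = 5/3, a_4 = 25/24, a_5 = -5/12


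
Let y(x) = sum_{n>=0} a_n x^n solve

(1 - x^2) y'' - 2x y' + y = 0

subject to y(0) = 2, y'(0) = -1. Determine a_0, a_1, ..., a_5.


Ansatz: y(x) = sum_{n>=0} a_n x^n, so y'(x) = sum_{n>=1} n a_n x^(n-1) and y''(x) = sum_{n>=2} n(n-1) a_n x^(n-2).
Substitute into P(x) y'' + Q(x) y' + R(x) y = 0 with P(x) = 1 - x^2, Q(x) = -2x, R(x) = 1, and match powers of x.
Initial conditions: a_0 = 2, a_1 = -1.
Setting the coefficient of each power of x to zero and solving order by order (substituting the coefficients already found):
  x^0: 2 a_2 + a_0 = 0  ->  2 a_2 = -a_0 = -2  ->  a_2 = -1
  x^1: 6 a_3 - a_1 = 0  ->  6 a_3 = a_1 = -1  ->  a_3 = -1/6
  x^2: 12 a_4 - 5 a_2 = 0  ->  12 a_4 = 5 a_2 = -5  ->  a_4 = -5/12
  x^3: 20 a_5 - 11 a_3 = 0  ->  20 a_5 = 11 a_3 = -11/6  ->  a_5 = -11/120
Truncated series: y(x) = 2 - x - x^2 - (1/6) x^3 - (5/12) x^4 - (11/120) x^5 + O(x^6).

a_0 = 2; a_1 = -1; a_2 = -1; a_3 = -1/6; a_4 = -5/12; a_5 = -11/120


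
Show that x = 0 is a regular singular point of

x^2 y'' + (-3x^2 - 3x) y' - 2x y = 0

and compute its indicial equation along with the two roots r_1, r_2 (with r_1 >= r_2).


Divide by x^2 to reach normal form y'' + P_1(x) y' + P_2(x) y = 0 with P_1(x) = -3 - 3/x and P_2(x) = -2/x.
x = 0 is a singular point because the y'-coefficient -3 - 3/x has a pole at x = 0 and the y-coefficient -2/x has a pole at x = 0.
It is a regular singular point because x P_1(x) = p(x) = -3x - 3 and x^2 P_2(x) = q(x) = -2x are polynomials, hence analytic at x = 0.
p(0) = -3,  q(0) = 0.
Indicial equation: r(r-1) + p(0) r + q(0) = 0, i.e. r^2 + (p(0) - 1) r + q(0) = 0, i.e. r^2 - 4 r = 0.
Discriminant: (-4)^2 - 4(0) = 16, so r = (4 ± 4)/2.
Solving: r_1 = 4, r_2 = 0.

indicial: r^2 - 4 r = 0; roots r_1 = 4, r_2 = 0


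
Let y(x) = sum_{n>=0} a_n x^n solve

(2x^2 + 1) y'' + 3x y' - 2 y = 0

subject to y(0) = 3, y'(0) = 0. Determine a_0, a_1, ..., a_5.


Ansatz: y(x) = sum_{n>=0} a_n x^n, so y'(x) = sum_{n>=1} n a_n x^(n-1) and y''(x) = sum_{n>=2} n(n-1) a_n x^(n-2).
Substitute into P(x) y'' + Q(x) y' + R(x) y = 0 with P(x) = 2x^2 + 1, Q(x) = 3x, R(x) = -2, and match powers of x.
Initial conditions: a_0 = 3, a_1 = 0.
Setting the coefficient of each power of x to zero and solving order by order (substituting the coefficients already found):
  x^0: 2 a_2 - 2 a_0 = 0  ->  2 a_2 = 2 a_0 = 6  ->  a_2 = 3
  x^1: 6 a_3 + a_1 = 0  ->  6 a_3 = -a_1 = 0  ->  a_3 = 0
  x^2: 12 a_4 + 8 a_2 = 0  ->  12 a_4 = -8 a_2 = -24  ->  a_4 = -2
  x^3: 20 a_5 + 19 a_3 = 0  ->  20 a_5 = -19 a_3 = 0  ->  a_5 = 0
Truncated series: y(x) = 3 + 3 x^2 - 2 x^4 + O(x^6).

a_0 = 3; a_1 = 0; a_2 = 3; a_3 = 0; a_4 = -2; a_5 = 0


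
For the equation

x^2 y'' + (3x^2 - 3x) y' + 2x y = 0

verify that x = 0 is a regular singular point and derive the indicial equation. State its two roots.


Divide by x^2 to reach normal form y'' + P_1(x) y' + P_2(x) y = 0 with P_1(x) = 3 - 3/x and P_2(x) = 2/x.
x = 0 is a singular point because the y'-coefficient 3 - 3/x has a pole at x = 0 and the y-coefficient 2/x has a pole at x = 0.
It is a regular singular point because x P_1(x) = p(x) = 3x - 3 and x^2 P_2(x) = q(x) = 2x are polynomials, hence analytic at x = 0.
p(0) = -3,  q(0) = 0.
Indicial equation: r(r-1) + p(0) r + q(0) = 0, i.e. r^2 + (p(0) - 1) r + q(0) = 0, i.e. r^2 - 4 r = 0.
Discriminant: (-4)^2 - 4(0) = 16, so r = (4 ± 4)/2.
Solving: r_1 = 4, r_2 = 0.

indicial: r^2 - 4 r = 0; roots r_1 = 4, r_2 = 0


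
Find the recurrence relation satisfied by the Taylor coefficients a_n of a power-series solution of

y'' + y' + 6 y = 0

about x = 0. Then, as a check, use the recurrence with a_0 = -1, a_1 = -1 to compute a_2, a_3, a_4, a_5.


Substitute y = sum_n a_n x^n.
y''(x) has coefficient (n+2)(n+1) a_{n+2} at x^n;
y'(x) has coefficient (n+1) a_{n+1} at x^n;
6 y(x) has coefficient 6 a_n at x^n.
Matching x^n: (n+2)(n+1) a_{n+2} + (n+1) a_{n+1} + 6 a_n = 0.
Thus a_{n+2} = [-(n+1) a_{n+1} - 6 a_n] / ((n+1)(n+2)).

Check with a_0 = -1, a_1 = -1 (apply the recurrence for n = 0, 1, 2, 3): a_0 = -1, a_1 = -1, a_2 = 7/2, a_3 = -1/6, a_4 = -41/24, a_5 = 47/120.

a_(n+2) = [-(n+1) a_(n+1) - 6 a_n] / ((n+1)(n+2)); check: a_0 = -1, a_1 = -1, a_2 = 7/2, a_3 = -1/6, a_4 = -41/24, a_5 = 47/120


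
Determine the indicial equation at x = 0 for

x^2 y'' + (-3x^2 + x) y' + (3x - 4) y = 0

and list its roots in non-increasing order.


Divide by x^2 to reach normal form y'' + P_1(x) y' + P_2(x) y = 0 with P_1(x) = -3 + 1/x and P_2(x) = 3/x - 4/x^2.
x = 0 is a singular point because the y'-coefficient -3 + 1/x has a pole at x = 0 and the y-coefficient 3/x - 4/x^2 has a pole at x = 0.
It is a regular singular point because x P_1(x) = p(x) = 1 - 3x and x^2 P_2(x) = q(x) = 3x - 4 are polynomials, hence analytic at x = 0.
p(0) = 1,  q(0) = -4.
Indicial equation: r(r-1) + p(0) r + q(0) = 0, i.e. r^2 + (p(0) - 1) r + q(0) = 0, i.e. r^2 - 4 = 0.
Discriminant: (0)^2 - 4(-4) = 16, so r = (0 ± 4)/2.
Solving: r_1 = 2, r_2 = -2.

indicial: r^2 - 4 = 0; roots r_1 = 2, r_2 = -2


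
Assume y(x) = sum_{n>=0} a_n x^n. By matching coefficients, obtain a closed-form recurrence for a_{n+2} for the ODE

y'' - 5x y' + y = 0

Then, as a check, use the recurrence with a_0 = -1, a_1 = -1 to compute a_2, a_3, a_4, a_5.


Substitute y = sum_n a_n x^n.
y''(x) has coefficient (n+2)(n+1) a_{n+2} at x^n;
-5 x y'(x) has coefficient -5 n a_n at x^n (shift);
y(x) has coefficient 1 a_n at x^n.
Matching x^n: (n+2)(n+1) a_{n+2} + (-5n + 1) a_n = 0.
Thus a_{n+2} = (5n - 1) / ((n+1)(n+2)) * a_n.

Check with a_0 = -1, a_1 = -1 (apply the recurrence for n = 0, 1, 2, 3): a_0 = -1, a_1 = -1, a_2 = 1/2, a_3 = -2/3, a_4 = 3/8, a_5 = -7/15.

a_(n+2) = (5n - 1) / ((n+1)(n+2)) * a_n; check: a_0 = -1, a_1 = -1, a_2 = 1/2, a_3 = -2/3, a_4 = 3/8, a_5 = -7/15


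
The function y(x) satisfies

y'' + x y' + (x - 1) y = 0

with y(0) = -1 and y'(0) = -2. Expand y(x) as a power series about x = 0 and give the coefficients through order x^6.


Ansatz: y(x) = sum_{n>=0} a_n x^n, so y'(x) = sum_{n>=1} n a_n x^(n-1) and y''(x) = sum_{n>=2} n(n-1) a_n x^(n-2).
Substitute into P(x) y'' + Q(x) y' + R(x) y = 0 with P(x) = 1, Q(x) = x, R(x) = x - 1, and match powers of x.
Initial conditions: a_0 = -1, a_1 = -2.
Setting the coefficient of each power of x to zero and solving order by order (substituting the coefficients already found):
  x^0: 2 a_2 - a_0 = 0  ->  2 a_2 = a_0 = -1  ->  a_2 = -1/2
  x^1: 6 a_3 + a_0 = 0  ->  6 a_3 = -a_0 = 1  ->  a_3 = 1/6
  x^2: 12 a_4 + a_2 + a_1 = 0  ->  12 a_4 = -a_2 - a_1 = 5/2  ->  a_4 = 5/24
  x^3: 20 a_5 + 2 a_3 + a_2 = 0  ->  20 a_5 = -2 a_3 - a_2 = 1/6  ->  a_5 = 1/120
  x^4: 30 a_6 + 3 a_4 + a_3 = 0  ->  30 a_6 = -3 a_4 - a_3 = -19/24  ->  a_6 = -19/720
Truncated series: y(x) = -1 - 2 x - (1/2) x^2 + (1/6) x^3 + (5/24) x^4 + (1/120) x^5 - (19/720) x^6 + O(x^7).

a_0 = -1; a_1 = -2; a_2 = -1/2; a_3 = 1/6; a_4 = 5/24; a_5 = 1/120; a_6 = -19/720


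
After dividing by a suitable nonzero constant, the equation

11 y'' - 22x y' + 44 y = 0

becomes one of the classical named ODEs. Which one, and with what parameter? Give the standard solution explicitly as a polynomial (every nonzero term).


All three coefficients share the factor 11; dividing through by 11 gives  y'' - 2x y' + 4 y = 0.
This matches the Hermite equation y'' - 2x y' + 2n y = 0 with 2n = 4, so n = 2; the polynomial solution is H_2(x).
With y = sum_k a_k x^k, matching x^k gives (k+2)(k+1) a_{k+2} = 2(k - n) a_k = 2(k - 2) a_k. The right side vanishes at k = 2, so the series with the parity of 2 terminates at degree 2.
Standard normalization: leading coefficient of H_n is 2^n, so a_2 = 2^2 = 4. Work downward with a_k = (k+1)(k+2) a_{k+2} / (2(k - n)):
  a_0 = (1)(2)(4) / (2(0 - 2)) = 8/(-4) = -2
Hence H_2(x) = 4 x^2 - 2.

H_2(x); series = 4 x^2 - 2


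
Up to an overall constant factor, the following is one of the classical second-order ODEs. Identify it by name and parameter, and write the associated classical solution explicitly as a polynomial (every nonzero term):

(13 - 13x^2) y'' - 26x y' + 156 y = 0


All three coefficients share the factor 13; dividing through by 13 gives  (1 - x^2) y'' - 2x y' + 12 y = 0.
This matches the Legendre equation (1 - x^2) y'' - 2x y' + n(n+1) y = 0 (note the -2x y' term) with n(n+1) = 12, so n = 3; the polynomial solution is P_3(x).
With y = sum_k a_k x^k, matching x^k gives (k+2)(k+1) a_{k+2} = [k(k+1) - n(n+1)] a_k = (k - 3)(k + 4) a_k. The right side vanishes at k = 3, so the series with the parity of 3 terminates at degree 3.
Standard normalization (P_n(1) = 1): leading coefficient (2n)!/(2^n (n!)^2) = 720/(8*36) = 5/2, so a_3 = 5/2. Work downward with a_k = (k+1)(k+2) a_{k+2} / ((k - 3)(k + 4)):
  a_1 = (2)(3)(5/2) / ((1 - 3)(1 + 4)) = 15/(-10) = -3/2
Hence P_3(x) = 5 x^3/2 - 3 x/2.

P_3(x); series = 5 x^3/2 - 3 x/2


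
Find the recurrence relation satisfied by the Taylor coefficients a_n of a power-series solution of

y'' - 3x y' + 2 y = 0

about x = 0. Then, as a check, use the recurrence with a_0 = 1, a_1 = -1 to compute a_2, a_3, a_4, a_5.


Substitute y = sum_n a_n x^n.
y''(x) has coefficient (n+2)(n+1) a_{n+2} at x^n;
-3 x y'(x) has coefficient -3 n a_n at x^n (shift);
2 y(x) has coefficient 2 a_n at x^n.
Matching x^n: (n+2)(n+1) a_{n+2} + (-3n + 2) a_n = 0.
Thus a_{n+2} = (3n - 2) / ((n+1)(n+2)) * a_n.

Check with a_0 = 1, a_1 = -1 (apply the recurrence for n = 0, 1, 2, 3): a_0 = 1, a_1 = -1, a_2 = -1, a_3 = -1/6, a_4 = -1/3, a_5 = -7/120.

a_(n+2) = (3n - 2) / ((n+1)(n+2)) * a_n; check: a_0 = 1, a_1 = -1, a_2 = -1, a_3 = -1/6, a_4 = -1/3, a_5 = -7/120


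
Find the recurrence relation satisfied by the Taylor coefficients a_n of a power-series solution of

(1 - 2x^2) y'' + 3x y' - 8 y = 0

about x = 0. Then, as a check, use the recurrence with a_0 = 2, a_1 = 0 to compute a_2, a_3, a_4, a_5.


Substitute y = sum_n a_n x^n.
(1 - 2 x^2) y'' contributes (n+2)(n+1) a_{n+2} - 2 n(n-1) a_n at x^n.
3 x y'(x) contributes 3 n a_n at x^n.
-8 y(x) contributes -8 a_n at x^n.
Matching x^n: (n+2)(n+1) a_{n+2} + (-2 n(n-1) + 3 n - 8) a_n = 0.
Thus a_{n+2} = (2 n(n-1) - 3 n + 8) / ((n+1)(n+2)) * a_n.

Check with a_0 = 2, a_1 = 0 (apply the recurrence for n = 0, 1, 2, 3): a_0 = 2, a_1 = 0, a_2 = 8, a_3 = 0, a_4 = 4, a_5 = 0.

a_(n+2) = (2 n(n-1) - 3 n + 8) / ((n+1)(n+2)) * a_n; check: a_0 = 2, a_1 = 0, a_2 = 8, a_3 = 0, a_4 = 4, a_5 = 0


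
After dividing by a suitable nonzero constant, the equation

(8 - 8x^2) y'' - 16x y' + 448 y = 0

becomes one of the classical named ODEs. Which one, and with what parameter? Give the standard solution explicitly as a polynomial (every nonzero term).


All three coefficients share the factor 8; dividing through by 8 gives  (1 - x^2) y'' - 2x y' + 56 y = 0.
This matches the Legendre equation (1 - x^2) y'' - 2x y' + n(n+1) y = 0 (note the -2x y' term) with n(n+1) = 56, so n = 7; the polynomial solution is P_7(x).
With y = sum_k a_k x^k, matching x^k gives (k+2)(k+1) a_{k+2} = [k(k+1) - n(n+1)] a_k = (k - 7)(k + 8) a_k. The right side vanishes at k = 7, so the series with the parity of 7 terminates at degree 7.
Standard normalization (P_n(1) = 1): leading coefficient (2n)!/(2^n (n!)^2) = 87178291200/(128*25401600) = 429/16, so a_7 = 429/16. Work downward with a_k = (k+1)(k+2) a_{k+2} / ((k - 7)(k + 8)):
  a_5 = (6)(7)(429/16) / ((5 - 7)(5 + 8)) = (9009/8)/(-26) = -693/16
  a_3 = (4)(5)(-693/16) / ((3 - 7)(3 + 8)) = (-3465/4)/(-44) = 315/16
  a_1 = (2)(3)(315/16) / ((1 - 7)(1 + 8)) = (945/8)/(-54) = -35/16
Hence P_7(x) = 429 x^7/16 - 693 x^5/16 + 315 x^3/16 - 35 x/16.

P_7(x); series = 429 x^7/16 - 693 x^5/16 + 315 x^3/16 - 35 x/16


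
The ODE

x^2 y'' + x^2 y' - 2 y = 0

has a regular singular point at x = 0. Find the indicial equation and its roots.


Divide by x^2 to reach normal form y'' + P_1(x) y' + P_2(x) y = 0 with P_1(x) = 1 and P_2(x) = -2/x^2.
x = 0 is a singular point because the y-coefficient -2/x^2 has a pole at x = 0.
It is a regular singular point because x P_1(x) = p(x) = x and x^2 P_2(x) = q(x) = -2 are polynomials, hence analytic at x = 0.
p(0) = 0,  q(0) = -2.
Indicial equation: r(r-1) + p(0) r + q(0) = 0, i.e. r^2 + (p(0) - 1) r + q(0) = 0, i.e. r^2 - 1 r - 2 = 0.
Discriminant: (-1)^2 - 4(-2) = 9, so r = (1 ± 3)/2.
Solving: r_1 = 2, r_2 = -1.

indicial: r^2 - 1 r - 2 = 0; roots r_1 = 2, r_2 = -1


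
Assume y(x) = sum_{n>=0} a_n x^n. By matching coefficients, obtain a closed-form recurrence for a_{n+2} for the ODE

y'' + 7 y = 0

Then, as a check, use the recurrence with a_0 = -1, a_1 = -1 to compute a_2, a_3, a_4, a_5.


Substitute y = sum_n a_n x^n into y'' + (const) y = 0.
y''(x) = sum_{n>=0} (n+2)(n+1) a_{n+2} x^n.
The ODE becomes sum_n [(n+2)(n+1) a_{n+2} + 7 a_n] x^n = 0.
Setting each coefficient to zero gives the recurrence:
  (n+2)(n+1) a_{n+2} + 7 a_n = 0,
  a_{n+2} = -7 / ((n+1)(n+2)) a_n.

Check with a_0 = -1, a_1 = -1 (apply the recurrence for n = 0, 1, 2, 3): a_0 = -1, a_1 = -1, a_2 = 7/2, a_3 = 7/6, a_4 = -49/24, a_5 = -49/120.

a_{n+2} = -7/((n+1)(n+2)) * a_n; check: a_0 = -1, a_1 = -1, a_2 = 7/2, a_3 = 7/6, a_4 = -49/24, a_5 = -49/120


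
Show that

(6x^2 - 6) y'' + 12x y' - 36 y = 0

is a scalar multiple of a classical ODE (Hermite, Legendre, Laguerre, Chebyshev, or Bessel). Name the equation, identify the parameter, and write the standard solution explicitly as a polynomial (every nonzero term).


All three coefficients share the factor -6; dividing through by -6 gives  (1 - x^2) y'' - 2x y' + 6 y = 0.
This matches the Legendre equation (1 - x^2) y'' - 2x y' + n(n+1) y = 0 (note the -2x y' term) with n(n+1) = 6, so n = 2; the polynomial solution is P_2(x).
With y = sum_k a_k x^k, matching x^k gives (k+2)(k+1) a_{k+2} = [k(k+1) - n(n+1)] a_k = (k - 2)(k + 3) a_k. The right side vanishes at k = 2, so the series with the parity of 2 terminates at degree 2.
Standard normalization (P_n(1) = 1): leading coefficient (2n)!/(2^n (n!)^2) = 24/(4*4) = 3/2, so a_2 = 3/2. Work downward with a_k = (k+1)(k+2) a_{k+2} / ((k - 2)(k + 3)):
  a_0 = (1)(2)(3/2) / ((0 - 2)(0 + 3)) = 3/(-6) = -1/2
Hence P_2(x) = 3 x^2/2 - 1/2.

P_2(x); series = 3 x^2/2 - 1/2


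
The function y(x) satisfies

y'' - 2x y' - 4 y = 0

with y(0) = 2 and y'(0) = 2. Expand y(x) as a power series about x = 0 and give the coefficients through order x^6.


Ansatz: y(x) = sum_{n>=0} a_n x^n, so y'(x) = sum_{n>=1} n a_n x^(n-1) and y''(x) = sum_{n>=2} n(n-1) a_n x^(n-2).
Substitute into P(x) y'' + Q(x) y' + R(x) y = 0 with P(x) = 1, Q(x) = -2x, R(x) = -4, and match powers of x.
Initial conditions: a_0 = 2, a_1 = 2.
Setting the coefficient of each power of x to zero and solving order by order (substituting the coefficients already found):
  x^0: 2 a_2 - 4 a_0 = 0  ->  2 a_2 = 4 a_0 = 8  ->  a_2 = 4
  x^1: 6 a_3 - 6 a_1 = 0  ->  6 a_3 = 6 a_1 = 12  ->  a_3 = 2
  x^2: 12 a_4 - 8 a_2 = 0  ->  12 a_4 = 8 a_2 = 32  ->  a_4 = 8/3
  x^3: 20 a_5 - 10 a_3 = 0  ->  20 a_5 = 10 a_3 = 20  ->  a_5 = 1
  x^4: 30 a_6 - 12 a_4 = 0  ->  30 a_6 = 12 a_4 = 32  ->  a_6 = 16/15
Truncated series: y(x) = 2 + 2 x + 4 x^2 + 2 x^3 + (8/3) x^4 + x^5 + (16/15) x^6 + O(x^7).

a_0 = 2; a_1 = 2; a_2 = 4; a_3 = 2; a_4 = 8/3; a_5 = 1; a_6 = 16/15


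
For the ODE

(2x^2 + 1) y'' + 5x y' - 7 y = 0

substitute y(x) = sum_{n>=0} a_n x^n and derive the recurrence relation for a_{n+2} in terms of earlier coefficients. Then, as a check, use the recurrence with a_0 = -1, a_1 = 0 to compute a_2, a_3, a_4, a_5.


Substitute y = sum_n a_n x^n.
(1 + 2 x^2) y'' contributes (n+2)(n+1) a_{n+2} + 2 n(n-1) a_n at x^n.
5 x y'(x) contributes 5 n a_n at x^n.
-7 y(x) contributes -7 a_n at x^n.
Matching x^n: (n+2)(n+1) a_{n+2} + (2 n(n-1) + 5 n - 7) a_n = 0.
Thus a_{n+2} = (-2 n(n-1) - 5 n + 7) / ((n+1)(n+2)) * a_n.

Check with a_0 = -1, a_1 = 0 (apply the recurrence for n = 0, 1, 2, 3): a_0 = -1, a_1 = 0, a_2 = -7/2, a_3 = 0, a_4 = 49/24, a_5 = 0.

a_(n+2) = (-2 n(n-1) - 5 n + 7) / ((n+1)(n+2)) * a_n; check: a_0 = -1, a_1 = 0, a_2 = -7/2, a_3 = 0, a_4 = 49/24, a_5 = 0


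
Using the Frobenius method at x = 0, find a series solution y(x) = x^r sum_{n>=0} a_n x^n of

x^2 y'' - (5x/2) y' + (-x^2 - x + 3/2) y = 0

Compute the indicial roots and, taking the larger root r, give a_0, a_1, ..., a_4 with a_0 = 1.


Write in Frobenius form y'' + (p(x)/x) y' + (q(x)/x^2) y = 0:
  p(x) = -5/2,  q(x) = -x^2 - x + 3/2.
Indicial equation: r(r-1) + (-5/2) r + (3/2) = 0 -> roots r_1 = 3, r_2 = 1/2.
Take r = r_1 = 3. Let y(x) = x^r sum_{n>=0} a_n x^n with a_0 = 1.
Substitute y = x^r sum a_n x^n and match x^{r+n}. The recurrence is
  D(n) a_n - 1 a_{n-1} - 1 a_{n-2} = 0,  where D(n) = (r+n)(r+n-1) + (-5/2)(r+n) + (3/2).
  a_n = [1 a_{n-1} + 1 a_{n-2}] / D(n).
Since the indicial polynomial factors as (r - r_1)(r - r_2), D(n) = (r_1 + n - r_1)(r_1 + n - r_2) = n(n + 5/2).
Evaluating step by step (a_0 = 1):
  n = 1: D(1) = 1(1 + 5/2) = 7/2; numerator = 1(1) = 1; a_1 = (1)/(7/2) = 2/7
  n = 2: D(2) = 2(2 + 5/2) = 9; numerator = 1(2/7) + 1(1) = 9/7; a_2 = (9/7)/(9) = 1/7
  n = 3: D(3) = 3(3 + 5/2) = 33/2; numerator = 1(1/7) + 1(2/7) = 3/7; a_3 = (3/7)/(33/2) = 2/77
  n = 4: D(4) = 4(4 + 5/2) = 26; numerator = 1(2/77) + 1(1/7) = 13/77; a_4 = (13/77)/(26) = 1/154

r = 3; a_0 = 1; a_1 = 2/7; a_2 = 1/7; a_3 = 2/77; a_4 = 1/154


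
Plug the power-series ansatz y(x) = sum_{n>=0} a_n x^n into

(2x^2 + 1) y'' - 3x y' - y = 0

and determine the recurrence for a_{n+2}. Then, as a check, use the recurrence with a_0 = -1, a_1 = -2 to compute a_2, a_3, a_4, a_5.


Substitute y = sum_n a_n x^n.
(1 + 2 x^2) y'' contributes (n+2)(n+1) a_{n+2} + 2 n(n-1) a_n at x^n.
-3 x y'(x) contributes -3 n a_n at x^n.
-y(x) contributes -1 a_n at x^n.
Matching x^n: (n+2)(n+1) a_{n+2} + (2 n(n-1) - 3 n - 1) a_n = 0.
Thus a_{n+2} = (-2 n(n-1) + 3 n + 1) / ((n+1)(n+2)) * a_n.

Check with a_0 = -1, a_1 = -2 (apply the recurrence for n = 0, 1, 2, 3): a_0 = -1, a_1 = -2, a_2 = -1/2, a_3 = -4/3, a_4 = -1/8, a_5 = 2/15.

a_(n+2) = (-2 n(n-1) + 3 n + 1) / ((n+1)(n+2)) * a_n; check: a_0 = -1, a_1 = -2, a_2 = -1/2, a_3 = -4/3, a_4 = -1/8, a_5 = 2/15


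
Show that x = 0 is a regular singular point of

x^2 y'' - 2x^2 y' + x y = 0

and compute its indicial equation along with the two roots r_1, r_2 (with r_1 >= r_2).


Divide by x^2 to reach normal form y'' + P_1(x) y' + P_2(x) y = 0 with P_1(x) = -2 and P_2(x) = 1/x.
x = 0 is a singular point because the y-coefficient 1/x has a pole at x = 0.
It is a regular singular point because x P_1(x) = p(x) = -2x and x^2 P_2(x) = q(x) = x are polynomials, hence analytic at x = 0.
p(0) = 0,  q(0) = 0.
Indicial equation: r(r-1) + p(0) r + q(0) = 0, i.e. r^2 + (p(0) - 1) r + q(0) = 0, i.e. r^2 - 1 r = 0.
Discriminant: (-1)^2 - 4(0) = 1, so r = (1 ± 1)/2.
Solving: r_1 = 1, r_2 = 0.

indicial: r^2 - 1 r = 0; roots r_1 = 1, r_2 = 0


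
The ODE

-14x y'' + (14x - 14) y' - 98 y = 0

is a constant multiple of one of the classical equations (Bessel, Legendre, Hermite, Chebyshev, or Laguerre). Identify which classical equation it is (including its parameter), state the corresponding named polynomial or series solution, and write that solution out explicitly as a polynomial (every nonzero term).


All three coefficients share the factor -14; dividing through by -14 gives  x y'' + (1 - x) y' + 7 y = 0.
This matches the Laguerre equation x y'' + (1 - x) y' + n y = 0 with n = 7; the polynomial solution is L_7(x).
With y = sum_k a_k x^k, matching x^k gives (k+1)k a_{k+1} + (k+1) a_{k+1} - k a_k + n a_k = 0, i.e. (k+1)^2 a_{k+1} = (k - n) a_k = (k - 7) a_k. The right side vanishes at k = 7, so the series terminates at degree 7.
Standard normalization L_n(0) = 1 gives a_0 = 1. Work upward with a_{k+1} = (k - 7) a_k / (k+1)^2:
  a_1 = (0 - 7)(1) / 1^2 = -7/1 = -7
  a_2 = (1 - 7)(-7) / 2^2 = 42/4 = 21/2
  a_3 = (2 - 7)(21/2) / 3^2 = (-105/2)/9 = -35/6
  a_4 = (3 - 7)(-35/6) / 4^2 = (70/3)/16 = 35/24
  a_5 = (4 - 7)(35/24) / 5^2 = (-35/8)/25 = -7/40
  a_6 = (5 - 7)(-7/40) / 6^2 = (7/20)/36 = 7/720
  a_7 = (6 - 7)(7/720) / 7^2 = (-7/720)/49 = -1/5040
Hence L_7(x) = -x^7/5040 + 7 x^6/720 - 7 x^5/40 + 35 x^4/24 - 35 x^3/6 + 21 x^2/2 - 7 x + 1.

L_7(x); series = -x^7/5040 + 7 x^6/720 - 7 x^5/40 + 35 x^4/24 - 35 x^3/6 + 21 x^2/2 - 7 x + 1


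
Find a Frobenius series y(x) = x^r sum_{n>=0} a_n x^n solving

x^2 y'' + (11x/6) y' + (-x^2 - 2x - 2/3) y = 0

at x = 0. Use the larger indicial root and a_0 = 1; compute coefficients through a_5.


Write in Frobenius form y'' + (p(x)/x) y' + (q(x)/x^2) y = 0:
  p(x) = 11/6,  q(x) = -x^2 - 2x - 2/3.
Indicial equation: r(r-1) + (11/6) r + (-2/3) = 0 -> roots r_1 = 1/2, r_2 = -4/3.
Take r = r_1 = 1/2. Let y(x) = x^r sum_{n>=0} a_n x^n with a_0 = 1.
Substitute y = x^r sum a_n x^n and match x^{r+n}. The recurrence is
  D(n) a_n - 2 a_{n-1} - 1 a_{n-2} = 0,  where D(n) = (r+n)(r+n-1) + (11/6)(r+n) + (-2/3).
  a_n = [2 a_{n-1} + 1 a_{n-2}] / D(n).
Since the indicial polynomial factors as (r - r_1)(r - r_2), D(n) = (r_1 + n - r_1)(r_1 + n - r_2) = n(n + 11/6).
Evaluating step by step (a_0 = 1):
  n = 1: D(1) = 1(1 + 11/6) = 17/6; numerator = 2(1) = 2; a_1 = (2)/(17/6) = 12/17
  n = 2: D(2) = 2(2 + 11/6) = 23/3; numerator = 2(12/17) + 1(1) = 41/17; a_2 = (41/17)/(23/3) = 123/391
  n = 3: D(3) = 3(3 + 11/6) = 29/2; numerator = 2(123/391) + 1(12/17) = 522/391; a_3 = (522/391)/(29/2) = 36/391
  n = 4: D(4) = 4(4 + 11/6) = 70/3; numerator = 2(36/391) + 1(123/391) = 195/391; a_4 = (195/391)/(70/3) = 117/5474
  n = 5: D(5) = 5(5 + 11/6) = 205/6; numerator = 2(117/5474) + 1(36/391) = 369/2737; a_5 = (369/2737)/(205/6) = 54/13685

r = 1/2; a_0 = 1; a_1 = 12/17; a_2 = 123/391; a_3 = 36/391; a_4 = 117/5474; a_5 = 54/13685


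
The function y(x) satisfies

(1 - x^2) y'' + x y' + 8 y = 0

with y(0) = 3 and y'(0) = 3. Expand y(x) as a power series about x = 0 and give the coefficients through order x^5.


Ansatz: y(x) = sum_{n>=0} a_n x^n, so y'(x) = sum_{n>=1} n a_n x^(n-1) and y''(x) = sum_{n>=2} n(n-1) a_n x^(n-2).
Substitute into P(x) y'' + Q(x) y' + R(x) y = 0 with P(x) = 1 - x^2, Q(x) = x, R(x) = 8, and match powers of x.
Initial conditions: a_0 = 3, a_1 = 3.
Setting the coefficient of each power of x to zero and solving order by order (substituting the coefficients already found):
  x^0: 2 a_2 + 8 a_0 = 0  ->  2 a_2 = -8 a_0 = -24  ->  a_2 = -12
  x^1: 6 a_3 + 9 a_1 = 0  ->  6 a_3 = -9 a_1 = -27  ->  a_3 = -9/2
  x^2: 12 a_4 + 8 a_2 = 0  ->  12 a_4 = -8 a_2 = 96  ->  a_4 = 8
  x^3: 20 a_5 + 5 a_3 = 0  ->  20 a_5 = -5 a_3 = 45/2  ->  a_5 = 9/8
Truncated series: y(x) = 3 + 3 x - 12 x^2 - (9/2) x^3 + 8 x^4 + (9/8) x^5 + O(x^6).

a_0 = 3; a_1 = 3; a_2 = -12; a_3 = -9/2; a_4 = 8; a_5 = 9/8


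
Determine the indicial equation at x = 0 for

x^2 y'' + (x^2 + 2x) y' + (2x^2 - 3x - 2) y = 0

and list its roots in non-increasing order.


Divide by x^2 to reach normal form y'' + P_1(x) y' + P_2(x) y = 0 with P_1(x) = 1 + 2/x and P_2(x) = 2 - 3/x - 2/x^2.
x = 0 is a singular point because the y'-coefficient 1 + 2/x has a pole at x = 0 and the y-coefficient 2 - 3/x - 2/x^2 has a pole at x = 0.
It is a regular singular point because x P_1(x) = p(x) = x + 2 and x^2 P_2(x) = q(x) = 2x^2 - 3x - 2 are polynomials, hence analytic at x = 0.
p(0) = 2,  q(0) = -2.
Indicial equation: r(r-1) + p(0) r + q(0) = 0, i.e. r^2 + (p(0) - 1) r + q(0) = 0, i.e. r^2 + 1 r - 2 = 0.
Discriminant: (1)^2 - 4(-2) = 9, so r = (-1 ± 3)/2.
Solving: r_1 = 1, r_2 = -2.

indicial: r^2 + 1 r - 2 = 0; roots r_1 = 1, r_2 = -2
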